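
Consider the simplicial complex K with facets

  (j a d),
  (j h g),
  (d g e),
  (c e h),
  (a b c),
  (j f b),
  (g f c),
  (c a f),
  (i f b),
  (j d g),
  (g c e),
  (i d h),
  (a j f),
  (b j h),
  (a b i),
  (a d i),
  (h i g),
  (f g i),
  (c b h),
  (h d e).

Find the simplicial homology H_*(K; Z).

H_0 = Z,  H_1 = Z ⊕ Z/2Z,  H_2 = 0.

Fix the vertex order a < b < c < d < e < f < g < h < i < j and write every simplex with vertices in increasing order. Then dim K = 2 and the simplices of K are:

  0-simplices (10): a, b, c, d, e, f, g, h, i, j
  1-simplices (30): ab, ac, ad, af, ai, aj, bc, bf, bh, bi, bj, ce, cf, cg, ch, de, dg, dh, di, dj, eg, eh, fg, fi, fj, gh, gi, gj, hi, hj
  2-simplices (20): abc, abi, acf, adi, adj, afj, bch, bfi, bfj, bhj, ceg, ceh, cfg, deg, deh, dgj, dhi, fgi, ghi, ghj

so the chain groups are C_0 ≅ Z^10, C_1 ≅ Z^30, C_2 ≅ Z^20.

∂_1: C_1 → C_0 is given by ∂[p,q] = [q] − [p].
The resulting 10×30 matrix has rank 9, and its Smith normal form has invariant factors (1,1,1,1,1,1,1,1,1).

Boundary ∂_2: C_2 → C_1 maps a triangle to the signed sum of its edges. For instance
  ∂dgj = gj − dj + dg,
  ∂afj = fj − aj + af.
This gives a 30×20 integer matrix of rank 20; reducing to Smith normal form yields diagonal entries (1,1,1,1,1,1,1,1,1,1,1,1,1,1,1,1,1,1,1,2).

From H_k ≅ ker(∂_k) / im(∂_{k+1}) we obtain:

  H_0: rank C_0 − rank ∂_1 = 10 − 9 = 1, and the invariant factors of ∂_1 are all 1, so H_0 = Z.
  H_1: rank ker ∂_1 − rank ∂_2 = (30 − 9) − 20 = 1, and ∂_2 has invariant factor 2 > 1, so H_1 = Z ⊕ Z/2Z.
  H_2: rank ker ∂_2 − rank ∂_3 = (20 − 20) − 0 = 0, and there is no ∂_3, so H_2 = 0.

(K is a triangulation of the Klein bottle.)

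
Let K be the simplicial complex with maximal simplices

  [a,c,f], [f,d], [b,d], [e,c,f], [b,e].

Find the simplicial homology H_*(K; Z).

Order the vertices as a < b < c < d < e < f. Listing each simplex with vertices in this order, K has dimension 2 with simplices:

  0-simplices (6): a, b, c, d, e, f
  1-simplices (8): ac, af, bd, be, ce, cf, df, ef
  2-simplices (2): acf, cef

so the chain groups are C_0 ≅ Z^6, C_1 ≅ Z^8, C_2 ≅ Z^2.

The boundary map ∂_1: C_1 → C_0 sends each edge [p,q] (with p < q) to q − p.
As a 6×8 matrix over Z this has rank 5, with invariant factors (1,1,1,1,1).

Boundary ∂_2: C_2 → C_1 maps a triangle to the signed sum of its edges. For instance
  ∂acf = cf − af + ac,
  ∂cef = ef − cf + ce.
As a 8×2 matrix over Z this has rank 2, with invariant factors (1,1).

Now H_k = ker ∂_k / im ∂_{k+1}, so:

  H_0: rank C_0 − rank ∂_1 = 6 − 5 = 1, and the invariant factors of ∂_1 are all 1, so H_0 = Z.
  H_1: rank ker ∂_1 − rank ∂_2 = (8 − 5) − 2 = 1, and the invariant factors of ∂_2 are all 1, so H_1 = Z.
  H_2: rank ker ∂_2 − rank ∂_3 = (2 − 2) − 0 = 0, and there is no ∂_3, so H_2 = 0.

H_0 = Z,  H_1 = Z,  H_2 = 0.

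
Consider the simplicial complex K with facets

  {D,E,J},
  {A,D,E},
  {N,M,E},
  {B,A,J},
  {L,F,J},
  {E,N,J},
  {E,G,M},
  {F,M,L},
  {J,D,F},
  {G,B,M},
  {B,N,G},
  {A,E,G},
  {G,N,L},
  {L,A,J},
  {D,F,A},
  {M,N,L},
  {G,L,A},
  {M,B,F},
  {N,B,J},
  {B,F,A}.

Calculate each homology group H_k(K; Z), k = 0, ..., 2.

H_0 ≅ Z,  H_1 ≅ Z × Z/2,  H_2 = 0.

We work with the vertex ordering A < B < D < E < F < G < J < L < M < N. The simplices of K, each written with vertices in increasing order, are:

  0-simplices (10): A, B, D, E, F, G, J, L, M, N
  1-simplices (30): AB, AD, AE, AF, AG, AJ, AL, BF, BG, BJ, BM, BN, DE, DF, DJ, EG, EJ, EM, EN, FJ, FL, FM, GL, GM, GN, JL, JN, LM, LN, MN
  2-simplices (20): ABF, ABJ, ADE, ADF, AEG, AGL, AJL, BFM, BGM, BGN, BJN, DEJ, DFJ, EGM, EJN, EMN, FJL, FLM, GLN, LMN

so the chain groups are C_0 ≅ Z^10, C_1 ≅ Z^30, C_2 ≅ Z^20.

Boundary ∂_1: C_1 → C_0 maps an edge to its endpoints' difference, ∂[p,q] = q − p.
This gives a 10×30 integer matrix of rank 9; reducing to Smith normal form yields diagonal entries (1,1,1,1,1,1,1,1,1).

Boundary ∂_2: C_2 → C_1 sends each 2-simplex [p,q,r] to [q,r] − [p,r] + [p,q]. For instance
  ∂DEJ = EJ − DJ + DE,
  ∂ABJ = BJ − AJ + AB.
This gives a 30×20 integer matrix of rank 20; reducing to Smith normal form yields diagonal entries (1,1,1,1,1,1,1,1,1,1,1,1,1,1,1,1,1,1,1,2).

Reading off H_k = ker ∂_k / im ∂_{k+1}:

  H_0: rank C_0 − rank ∂_1 = 10 − 9 = 1, and the invariant factors of ∂_1 are all 1, so H_0 ≅ Z.
  H_1: rank ker ∂_1 − rank ∂_2 = (30 − 9) − 20 = 1, and ∂_2 has invariant factor 2 > 1, so H_1 ≅ Z × Z/2.
  H_2: rank ker ∂_2 − rank ∂_3 = (20 − 20) − 0 = 0, and there is no ∂_3, so H_2 ≅ 0.

As a check, the Euler characteristic is 10 − 30 + 20 = 0, which agrees with 1 − 1 + 0 = 0.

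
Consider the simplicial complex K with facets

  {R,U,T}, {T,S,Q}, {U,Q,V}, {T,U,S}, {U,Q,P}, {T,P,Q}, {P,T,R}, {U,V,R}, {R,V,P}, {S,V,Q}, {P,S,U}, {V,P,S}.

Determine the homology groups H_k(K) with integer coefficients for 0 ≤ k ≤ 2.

K has 7 vertices, 18 edges, 12 triangles.
rank ∂_0 = 0, rank ∂_1 = 6 ⇒ b_0 = 7 − 0 − 6 = 1; all invariant factors of ∂_1 are 1 so no torsion. So H_0 ≅ Z.
rank ∂_1 = 6, rank ∂_2 = 12 ⇒ b_1 = 18 − 6 − 12 = 0; ∂_2 has invariant factor(s) [2] giving torsion. So H_1 ≅ Z/2.
rank ∂_2 = 12, rank ∂_3 = 0 ⇒ b_2 = 12 − 12 − 0 = 0. So H_2 ≅ 0.

H_0 ≅ Z,  H_1 ≅ Z/2,  H_2 = 0.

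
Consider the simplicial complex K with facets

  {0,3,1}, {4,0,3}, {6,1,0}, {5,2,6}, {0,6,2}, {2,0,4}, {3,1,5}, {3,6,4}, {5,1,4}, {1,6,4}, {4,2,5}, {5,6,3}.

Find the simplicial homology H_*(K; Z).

H_0 = Z,  H_1 = Z_2,  H_2 = 0.

Fix the vertex order 0 < 1 < 2 < 3 < 4 < 5 < 6 and write every simplex with vertices in increasing order. Then dim K = 2 and the simplices of K are:

  0-simplices (7): [0], [1], [2], [3], [4], [5], [6]
  1-simplices (18): [0,1], [0,2], [0,3], [0,4], [0,6], [1,3], [1,4], [1,5], [1,6], [2,4], [2,5], [2,6], [3,4], [3,5], [3,6], [4,5], [4,6], [5,6]
  2-simplices (12): [0,1,3], [0,1,6], [0,2,4], [0,2,6], [0,3,4], [1,3,5], [1,4,5], [1,4,6], [2,4,5], [2,5,6], [3,4,6], [3,5,6]

giving chain groups C_0 ≅ Z^7, C_1 ≅ Z^18, C_2 ≅ Z^12.

The boundary map ∂_1: C_1 → C_0 is given by ∂[p,q] = [q] − [p]. For instance
  ∂[2,5] = [5] − [2].
This gives a 7×18 integer matrix of rank 6; reducing to Smith normal form yields diagonal entries (1,1,1,1,1,1).

Boundary ∂_2: C_2 → C_1 maps a triangle to the signed sum of its edges. For instance
  ∂[1,4,5] = [4,5] − [1,5] + [1,4],
  ∂[0,3,4] = [3,4] − [0,4] + [0,3].
This gives a 18×12 integer matrix of rank 12; reducing to Smith normal form yields diagonal entries (1,1,1,1,1,1,1,1,1,1,1,2).

Reading off H_k = ker ∂_k / im ∂_{k+1}:

  H_0: rank C_0 − rank ∂_1 = 7 − 6 = 1, and the invariant factors of ∂_1 are all 1, so H_0 = Z.
  H_1: rank ker ∂_1 − rank ∂_2 = (18 − 6) − 12 = 0, and ∂_2 has invariant factor 2 > 1, so H_1 = Z_2.
  H_2: rank ker ∂_2 − rank ∂_3 = (12 − 12) − 0 = 0, and there is no ∂_3, so H_2 = 0.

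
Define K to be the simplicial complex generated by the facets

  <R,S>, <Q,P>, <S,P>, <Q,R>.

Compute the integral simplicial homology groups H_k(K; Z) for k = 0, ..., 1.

K has 4 vertices, 4 edges.
rank ∂_0 = 0, rank ∂_1 = 3 ⇒ b_0 = 4 − 0 − 3 = 1; all invariant factors of ∂_1 are 1 so no torsion. So H_0 ≅ Z.
rank ∂_1 = 3, rank ∂_2 = 0 ⇒ b_1 = 4 − 3 − 0 = 1. So H_1 ≅ Z.

H_0 ≅ Z,  H_1 ≅ Z.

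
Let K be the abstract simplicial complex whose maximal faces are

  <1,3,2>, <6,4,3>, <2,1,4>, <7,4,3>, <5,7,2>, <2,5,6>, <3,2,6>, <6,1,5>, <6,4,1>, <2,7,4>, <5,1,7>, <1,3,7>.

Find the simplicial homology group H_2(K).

We work with the vertex ordering 1 < 2 < 3 < 4 < 5 < 6 < 7. The simplices of K, each written with vertices in increasing order, are:

  0-simplices (7): [1], [2], [3], [4], [5], [6], [7]
  1-simplices (18): [1,2], [1,3], [1,4], [1,5], [1,6], [1,7], [2,3], [2,4], [2,5], [2,6], [2,7], [3,4], [3,6], [3,7], [4,6], [4,7], [5,6], [5,7]
  2-simplices (12): [1,2,3], [1,2,4], [1,3,7], [1,4,6], [1,5,6], [1,5,7], [2,3,6], [2,4,7], [2,5,6], [2,5,7], [3,4,6], [3,4,7]

Hence C_0 ≅ Z^7, C_1 ≅ Z^18, C_2 ≅ Z^12.

∂_1: C_1 → C_0 sends each edge [p,q] (with p < q) to q − p. For instance
  ∂[1,4] = [4] − [1].
The resulting 7×18 matrix has rank 6, and its Smith normal form has invariant factors (1,1,1,1,1,1).

The boundary map ∂_2: C_2 → C_1 sends each 2-simplex [p,q,r] to [q,r] − [p,r] + [p,q]. For instance
  ∂[2,5,7] = [5,7] − [2,7] + [2,5],
  ∂[1,5,7] = [5,7] − [1,7] + [1,5].
The resulting 18×12 matrix has rank 12, and its Smith normal form has invariant factors (1,1,1,1,1,1,1,1,1,1,1,2).

From H_k ≅ ker(∂_k) / im(∂_{k+1}) we obtain:

  H_2: rank ker ∂_2 − rank ∂_3 = (12 − 12) − 0 = 0, and there is no ∂_3, so H_2 = 0.

H_2 ≅ 0.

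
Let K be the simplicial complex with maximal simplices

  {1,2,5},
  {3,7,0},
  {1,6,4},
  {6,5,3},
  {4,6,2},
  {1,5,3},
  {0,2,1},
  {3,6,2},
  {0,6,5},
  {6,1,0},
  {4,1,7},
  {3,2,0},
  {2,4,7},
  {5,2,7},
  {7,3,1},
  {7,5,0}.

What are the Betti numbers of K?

b_0 = 1, b_1 = 2, b_2 = 1.

Order the vertices as 0 < 1 < 2 < 3 < 4 < 5 < 6 < 7. Listing each simplex with vertices in this order, K has dimension 2 with simplices:

  0-simplices (8): [0], [1], [2], [3], [4], [5], [6], [7]
  1-simplices (24): (24 of them)
  2-simplices (16): [0,1,2], [0,1,6], [0,2,3], [0,3,7], [0,5,6], [0,5,7], [1,2,5], [1,3,5], [1,3,7], [1,4,6], [1,4,7], [2,3,6], [2,4,6], [2,4,7], [2,5,7], [3,5,6]

Hence C_0 ≅ Z^8, C_1 ≅ Z^24, C_2 ≅ Z^16.

The boundary map ∂_1: C_1 → C_0 sends each edge [p,q] (with p < q) to q − p. For instance
  ∂[1,3] = [3] − [1].
The 8×24 boundary matrix has rank 7 and Smith normal form diag(1,1,1,1,1,1,1).

∂_2: C_2 → C_1 maps a triangle to the signed sum of its edges. For instance
  ∂[1,4,6] = [4,6] − [1,6] + [1,4],
  ∂[1,3,7] = [3,7] − [1,7] + [1,3].
As a 24×16 matrix over Z this has rank 15, with invariant factors (1,1,1,1,1,1,1,1,1,1,1,1,1,1,1).

Computing H_k = (kernel of ∂_k) / (image of ∂_{k+1}):

  H_0: rank C_0 − rank ∂_1 = 8 − 7 = 1, and the invariant factors of ∂_1 are all 1, so H_0 = Z.
  H_1: rank ker ∂_1 − rank ∂_2 = (24 − 7) − 15 = 2, and the invariant factors of ∂_2 are all 1, so H_1 = Z^2.
  H_2: rank ker ∂_2 − rank ∂_3 = (16 − 15) − 0 = 1, and there is no ∂_3, so H_2 = Z.

Hence the Betti numbers are b_0 = 1, b_1 = 2, b_2 = 1.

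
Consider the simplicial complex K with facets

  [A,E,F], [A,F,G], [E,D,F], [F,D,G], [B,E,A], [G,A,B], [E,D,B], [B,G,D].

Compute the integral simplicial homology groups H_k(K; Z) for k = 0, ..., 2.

H_0 ≅ Z,  H_1 = 0,  H_2 ≅ Z.

Fix the vertex order A < B < D < E < F < G and write every simplex with vertices in increasing order. Then dim K = 2 and the simplices of K are:

  0-simplices (6): A, B, D, E, F, G
  1-simplices (12): AB, AE, AF, AG, BD, BE, BG, DE, DF, DG, EF, FG
  2-simplices (8): ABE, ABG, AEF, AFG, BDE, BDG, DEF, DFG

Hence C_0 ≅ Z^6, C_1 ≅ Z^12, C_2 ≅ Z^8.

∂_1: C_1 → C_0 sends each edge [p,q] (with p < q) to q − p.
This gives a 6×12 integer matrix of rank 5; reducing to Smith normal form yields diagonal entries (1,1,1,1,1).

The boundary map ∂_2: C_2 → C_1 sends each 2-simplex [p,q,r] to [q,r] − [p,r] + [p,q]. For instance
  ∂DFG = FG − DG + DF,
  ∂AFG = FG − AG + AF.
As a 12×8 matrix over Z this has rank 7, with invariant factors (1,1,1,1,1,1,1).

Computing H_k = (kernel of ∂_k) / (image of ∂_{k+1}):

  H_0: rank C_0 − rank ∂_1 = 6 − 5 = 1, and the invariant factors of ∂_1 are all 1, so H_0 = Z.
  H_1: rank ker ∂_1 − rank ∂_2 = (12 − 5) − 7 = 0, and the invariant factors of ∂_2 are all 1, so H_1 = 0.
  H_2: rank ker ∂_2 − rank ∂_3 = (8 − 7) − 0 = 1, and there is no ∂_3, so H_2 = Z.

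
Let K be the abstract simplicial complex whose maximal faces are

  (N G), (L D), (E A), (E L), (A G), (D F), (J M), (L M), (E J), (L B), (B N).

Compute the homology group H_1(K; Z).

H_1 ≅ Z^2.

Fix the vertex order A < B < D < E < F < G < J < L < M < N and write every simplex with vertices in increasing order. Then dim K = 1 and the simplices of K are:

  0-simplices (10): A, B, D, E, F, G, J, L, M, N
  1-simplices (11): AE, AG, BL, BN, DF, DL, EJ, EL, GN, JM, LM

giving chain groups C_0 ≅ Z^10, C_1 ≅ Z^11.

Boundary ∂_1: C_1 → C_0 sends each edge [p,q] (with p < q) to q − p.
As a 10×11 matrix over Z this has rank 9, with invariant factors (1,1,1,1,1,1,1,1,1).

Computing H_k = (kernel of ∂_k) / (image of ∂_{k+1}):

  H_1: rank ker ∂_1 − rank ∂_2 = (11 − 9) − 0 = 2, and there is no ∂_2, so H_1 ≅ Z^2.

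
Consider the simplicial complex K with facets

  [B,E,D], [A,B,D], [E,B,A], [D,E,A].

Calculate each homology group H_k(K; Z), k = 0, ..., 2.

H_0 ≅ Z,  H_1 = 0,  H_2 ≅ Z.

Take the total order A < B < D < E on the vertex set. Then K (dimension 2) consists of the simplices:

  0-simplices (4): A, B, D, E
  1-simplices (6): AB, AD, AE, BD, BE, DE
  2-simplices (4): ABD, ABE, ADE, BDE

Hence C_0 ≅ Z^4, C_1 ≅ Z^6, C_2 ≅ Z^4.

∂_1: C_1 → C_0 sends each edge [p,q] (with p < q) to q − p. For instance
  ∂BE = E − B.
This gives a 4×6 integer matrix of rank 3; reducing to Smith normal form yields diagonal entries (1,1,1).

Boundary ∂_2: C_2 → C_1 maps a triangle to the signed sum of its edges. For instance
  ∂ABE = BE − AE + AB,
  ∂ADE = DE − AE + AD.
As a 6×4 matrix over Z this has rank 3, with invariant factors (1,1,1).

Computing H_k = (kernel of ∂_k) / (image of ∂_{k+1}):

  H_0: rank C_0 − rank ∂_1 = 4 − 3 = 1, and the invariant factors of ∂_1 are all 1, so H_0 = Z.
  H_1: rank ker ∂_1 − rank ∂_2 = (6 − 3) − 3 = 0, and the invariant factors of ∂_2 are all 1, so H_1 = 0.
  H_2: rank ker ∂_2 − rank ∂_3 = (4 − 3) − 0 = 1, and there is no ∂_3, so H_2 = Z.

(K is a triangulation of the 2-sphere S^2.)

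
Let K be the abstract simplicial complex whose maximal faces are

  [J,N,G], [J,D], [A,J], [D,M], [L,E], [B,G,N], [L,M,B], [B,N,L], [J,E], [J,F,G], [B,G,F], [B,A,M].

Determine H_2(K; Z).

H_2 = 0.

K has 10 vertices, 19 edges, 7 triangles.
rank ∂_2 = 7, rank ∂_3 = 0 ⇒ b_2 = 7 − 7 − 0 = 0. So H_2 ≅ 0.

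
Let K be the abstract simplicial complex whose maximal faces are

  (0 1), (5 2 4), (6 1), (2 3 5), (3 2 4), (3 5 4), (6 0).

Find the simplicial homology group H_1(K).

Fix the vertex order 0 < 1 < 2 < 3 < 4 < 5 < 6 and write every simplex with vertices in increasing order. Then dim K = 2 and the simplices of K are:

  0-simplices (7): [0], [1], [2], [3], [4], [5], [6]
  1-simplices (9): [0,1], [0,6], [1,6], [2,3], [2,4], [2,5], [3,4], [3,5], [4,5]
  2-simplices (4): [2,3,4], [2,3,5], [2,4,5], [3,4,5]

Hence C_0 ≅ Z^7, C_1 ≅ Z^9, C_2 ≅ Z^4.

The boundary map ∂_1: C_1 → C_0 sends each edge [p,q] (with p < q) to q − p. For instance
  ∂[4,5] = [5] − [4].
The resulting 7×9 matrix has rank 5, and its Smith normal form has invariant factors (1,1,1,1,1).

Boundary ∂_2: C_2 → C_1 maps a triangle to the signed sum of its edges. For instance
  ∂[2,4,5] = [4,5] − [2,5] + [2,4],
  ∂[2,3,4] = [3,4] − [2,4] + [2,3].
As a 9×4 matrix over Z this has rank 3, with invariant factors (1,1,1).

From H_k ≅ ker(∂_k) / im(∂_{k+1}) we obtain:

  H_1: rank ker ∂_1 − rank ∂_2 = (9 − 5) − 3 = 1, and the invariant factors of ∂_2 are all 1, so H_1 ≅ Z.

H_1 = Z.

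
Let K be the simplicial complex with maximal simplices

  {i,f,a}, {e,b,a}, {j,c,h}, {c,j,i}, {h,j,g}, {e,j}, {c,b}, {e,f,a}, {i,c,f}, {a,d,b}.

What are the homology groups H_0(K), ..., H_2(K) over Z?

H_0 ≅ Z,  H_1 ≅ Z^2,  H_2 = 0.

Order the vertices as a < b < c < d < e < f < g < h < i < j. Listing each simplex with vertices in this order, K has dimension 2 with simplices:

  0-simplices (10): a, b, c, d, e, f, g, h, i, j
  1-simplices (19): ab, ad, ae, af, ai, bc, bd, be, cf, ch, ci, cj, ef, ej, fi, gh, gj, hj, ij
  2-simplices (8): abd, abe, aef, afi, cfi, chj, cij, ghj

so the chain groups are C_0 ≅ Z^10, C_1 ≅ Z^19, C_2 ≅ Z^8.

∂_1: C_1 → C_0 is given by ∂[p,q] = [q] − [p].
This gives a 10×19 integer matrix of rank 9; reducing to Smith normal form yields diagonal entries (1,1,1,1,1,1,1,1,1).

Boundary ∂_2: C_2 → C_1 maps a triangle to the signed sum of its edges. For instance
  ∂cij = ij − cj + ci,
  ∂aef = ef − af + ae.
As a 19×8 matrix over Z this has rank 8, with invariant factors (1,1,1,1,1,1,1,1).

Computing H_k = (kernel of ∂_k) / (image of ∂_{k+1}):

  H_0: rank C_0 − rank ∂_1 = 10 − 9 = 1, and the invariant factors of ∂_1 are all 1, so H_0 ≅ Z.
  H_1: rank ker ∂_1 − rank ∂_2 = (19 − 9) − 8 = 2, and the invariant factors of ∂_2 are all 1, so H_1 ≅ Z^2.
  H_2: rank ker ∂_2 − rank ∂_3 = (8 − 8) − 0 = 0, and there is no ∂_3, so H_2 ≅ 0.

As a check, the Euler characteristic is 10 − 19 + 8 = -1, which agrees with 1 − 2 + 0 = -1.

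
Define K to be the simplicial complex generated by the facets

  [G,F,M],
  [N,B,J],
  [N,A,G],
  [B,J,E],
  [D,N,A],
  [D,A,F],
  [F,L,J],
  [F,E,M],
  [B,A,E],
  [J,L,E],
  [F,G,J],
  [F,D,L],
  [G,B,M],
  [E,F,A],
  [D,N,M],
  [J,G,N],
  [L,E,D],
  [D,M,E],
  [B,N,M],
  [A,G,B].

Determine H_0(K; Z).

H_0 = Z.

Order the vertices as A < B < D < E < F < G < J < L < M < N. Listing each simplex with vertices in this order, K has dimension 2 with simplices:

  0-simplices (10): A, B, D, E, F, G, J, L, M, N
  1-simplices (30): AB, AD, AE, AF, AG, AN, BE, BG, BJ, BM, BN, DE, DF, DL, DM, DN, EF, EJ, EL, EM, FG, FJ, FL, FM, GJ, GM, GN, JL, JN, MN
  2-simplices (20): ABE, ABG, ADF, ADN, AEF, AGN, BEJ, BGM, BJN, BMN, DEL, DEM, DFL, DMN, EFM, EJL, FGJ, FGM, FJL, GJN

so the chain groups are C_0 ≅ Z^10, C_1 ≅ Z^30, C_2 ≅ Z^20.

Boundary ∂_1: C_1 → C_0 sends each edge [p,q] (with p < q) to q − p.
As a 10×30 matrix over Z this has rank 9, with invariant factors (1,1,1,1,1,1,1,1,1).

Boundary ∂_2: C_2 → C_1 sends each 2-simplex [p,q,r] to [q,r] − [p,r] + [p,q]. For instance
  ∂AEF = EF − AF + AE,
  ∂ABE = BE − AE + AB.
As a 30×20 matrix over Z this has rank 20, with invariant factors (1,1,1,1,1,1,1,1,1,1,1,1,1,1,1,1,1,1,1,2).

Now H_k = ker ∂_k / im ∂_{k+1}, so:

  H_0: rank C_0 − rank ∂_1 = 10 − 9 = 1, and the invariant factors of ∂_1 are all 1, so H_0 = Z.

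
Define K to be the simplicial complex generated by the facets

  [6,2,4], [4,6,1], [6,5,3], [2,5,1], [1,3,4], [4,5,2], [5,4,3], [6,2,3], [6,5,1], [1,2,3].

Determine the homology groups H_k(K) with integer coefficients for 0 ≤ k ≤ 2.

H_0 = Z,  H_1 = Z/2Z,  H_2 = 0.

K has 6 vertices, 15 edges, 10 triangles.
rank ∂_0 = 0, rank ∂_1 = 5 ⇒ b_0 = 6 − 0 − 5 = 1; all invariant factors of ∂_1 are 1 so no torsion. So H_0 ≅ Z.
rank ∂_1 = 5, rank ∂_2 = 10 ⇒ b_1 = 15 − 5 − 10 = 0; ∂_2 has invariant factor(s) [2] giving torsion. So H_1 ≅ Z/2Z.
rank ∂_2 = 10, rank ∂_3 = 0 ⇒ b_2 = 10 − 10 − 0 = 0. So H_2 ≅ 0.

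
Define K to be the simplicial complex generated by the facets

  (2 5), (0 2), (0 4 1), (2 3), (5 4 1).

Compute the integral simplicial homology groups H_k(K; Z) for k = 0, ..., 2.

Fix the vertex order 0 < 1 < 2 < 3 < 4 < 5 and write every simplex with vertices in increasing order. Then dim K = 2 and the simplices of K are:

  0-simplices (6): [0], [1], [2], [3], [4], [5]
  1-simplices (8): [0,1], [0,2], [0,4], [1,4], [1,5], [2,3], [2,5], [4,5]
  2-simplices (2): [0,1,4], [1,4,5]

so the chain groups are C_0 ≅ Z^6, C_1 ≅ Z^8, C_2 ≅ Z^2.

The boundary map ∂_1: C_1 → C_0 sends each edge [p,q] (with p < q) to q − p. For instance
  ∂[1,4] = [4] − [1].
As a 6×8 matrix over Z this has rank 5, with invariant factors (1,1,1,1,1).

The boundary map ∂_2: C_2 → C_1 maps a triangle to the signed sum of its edges. For instance
  ∂[0,1,4] = [1,4] − [0,4] + [0,1],
  ∂[1,4,5] = [4,5] − [1,5] + [1,4].
As a 8×2 matrix over Z this has rank 2, with invariant factors (1,1).

Now H_k = ker ∂_k / im ∂_{k+1}, so:

  H_0: rank C_0 − rank ∂_1 = 6 − 5 = 1, and the invariant factors of ∂_1 are all 1, so H_0 ≅ Z.
  H_1: rank ker ∂_1 − rank ∂_2 = (8 − 5) − 2 = 1, and the invariant factors of ∂_2 are all 1, so H_1 ≅ Z.
  H_2: rank ker ∂_2 − rank ∂_3 = (2 − 2) − 0 = 0, and there is no ∂_3, so H_2 ≅ 0.

H_0 = Z,  H_1 = Z,  H_2 = 0.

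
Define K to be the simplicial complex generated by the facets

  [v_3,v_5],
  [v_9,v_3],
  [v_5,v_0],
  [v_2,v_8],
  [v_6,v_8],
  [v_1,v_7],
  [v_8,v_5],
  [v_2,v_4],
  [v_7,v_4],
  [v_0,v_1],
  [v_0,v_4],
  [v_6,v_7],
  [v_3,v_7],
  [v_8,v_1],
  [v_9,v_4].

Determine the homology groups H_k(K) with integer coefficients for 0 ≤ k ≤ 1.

H_0 = Z,  H_1 = Z^6.

K has 10 vertices, 15 edges.
rank ∂_0 = 0, rank ∂_1 = 9 ⇒ b_0 = 10 − 0 − 9 = 1; all invariant factors of ∂_1 are 1 so no torsion. So H_0 ≅ Z.
rank ∂_1 = 9, rank ∂_2 = 0 ⇒ b_1 = 15 − 9 − 0 = 6. So H_1 ≅ Z^6.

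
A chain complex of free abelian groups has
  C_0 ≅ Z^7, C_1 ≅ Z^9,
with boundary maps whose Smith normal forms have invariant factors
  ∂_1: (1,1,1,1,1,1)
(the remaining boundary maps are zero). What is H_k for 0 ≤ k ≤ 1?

H_0 = Z,  H_1 = Z^3.

H_0: b_0 = 7 − 0 − 6 = 1; torsion from ∂_1 factors > 1: none. So H_0 = Z.
H_1: b_1 = 9 − 6 − 0 = 3; torsion from ∂_2 factors > 1: none. So H_1 = Z^3.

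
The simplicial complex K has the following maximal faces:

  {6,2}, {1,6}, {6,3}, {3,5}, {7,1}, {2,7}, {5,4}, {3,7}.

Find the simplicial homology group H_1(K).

Order the vertices as 1 < 2 < 3 < 4 < 5 < 6 < 7. Listing each simplex with vertices in this order, K has dimension 1 with simplices:

  0-simplices (7): [1], [2], [3], [4], [5], [6], [7]
  1-simplices (8): [1,6], [1,7], [2,6], [2,7], [3,5], [3,6], [3,7], [4,5]

so the chain groups are C_0 ≅ Z^7, C_1 ≅ Z^8.

∂_1: C_1 → C_0 sends each edge [p,q] (with p < q) to q − p.
The resulting 7×8 matrix has rank 6, and its Smith normal form has invariant factors (1,1,1,1,1,1).

Computing H_k = (kernel of ∂_k) / (image of ∂_{k+1}):

  H_1: rank ker ∂_1 − rank ∂_2 = (8 − 6) − 0 = 2, and there is no ∂_2, so H_1 = Z^2.

H_1 = Z^2.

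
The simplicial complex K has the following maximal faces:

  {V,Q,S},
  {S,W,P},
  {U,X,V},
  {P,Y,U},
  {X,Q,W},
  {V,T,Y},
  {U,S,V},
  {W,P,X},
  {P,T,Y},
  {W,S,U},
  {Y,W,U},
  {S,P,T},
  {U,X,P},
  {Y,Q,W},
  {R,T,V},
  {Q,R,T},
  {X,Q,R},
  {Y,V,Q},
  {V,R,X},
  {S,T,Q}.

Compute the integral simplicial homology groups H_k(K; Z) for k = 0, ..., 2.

H_0 ≅ Z,  H_1 ≅ Z ⊕ Z/2,  H_2 = 0.

Fix the vertex order P < Q < R < S < T < U < V < W < X < Y and write every simplex with vertices in increasing order. Then dim K = 2 and the simplices of K are:

  0-simplices (10): P, Q, R, S, T, U, V, W, X, Y
  1-simplices (30): PS, PT, PU, PW, PX, PY, QR, QS, QT, QV, QW, QX, QY, RT, RV, RX, ST, SU, SV, SW, TV, TY, UV, UW, UX, UY, VX, VY, WX, WY
  2-simplices (20): PST, PSW, PTY, PUX, PUY, PWX, QRT, QRX, QST, QSV, QVY, QWX, QWY, RTV, RVX, SUV, SUW, TVY, UVX, UWY

giving chain groups C_0 ≅ Z^10, C_1 ≅ Z^30, C_2 ≅ Z^20.

∂_1: C_1 → C_0 maps an edge to its endpoints' difference, ∂[p,q] = q − p. For instance
  ∂PT = T − P.
The resulting 10×30 matrix has rank 9, and its Smith normal form has invariant factors (1,1,1,1,1,1,1,1,1).

∂_2: C_2 → C_1 sends each 2-simplex [p,q,r] to [q,r] − [p,r] + [p,q]. For instance
  ∂TVY = VY − TY + TV,
  ∂UVX = VX − UX + UV.
The resulting 30×20 matrix has rank 20, and its Smith normal form has invariant factors (1,1,1,1,1,1,1,1,1,1,1,1,1,1,1,1,1,1,1,2).

Reading off H_k = ker ∂_k / im ∂_{k+1}:

  H_0: rank C_0 − rank ∂_1 = 10 − 9 = 1, and the invariant factors of ∂_1 are all 1, so H_0 ≅ Z.
  H_1: rank ker ∂_1 − rank ∂_2 = (30 − 9) − 20 = 1, and ∂_2 has invariant factor 2 > 1, so H_1 ≅ Z ⊕ Z/2.
  H_2: rank ker ∂_2 − rank ∂_3 = (20 − 20) − 0 = 0, and there is no ∂_3, so H_2 ≅ 0.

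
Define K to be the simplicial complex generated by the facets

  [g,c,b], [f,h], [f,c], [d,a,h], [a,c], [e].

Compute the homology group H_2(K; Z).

H_2 = 0.

Order the vertices as a < b < c < d < e < f < g < h. Listing each simplex with vertices in this order, K has dimension 2 with simplices:

  0-simplices (8): a, b, c, d, e, f, g, h
  1-simplices (9): ac, ad, ah, bc, bg, cf, cg, dh, fh
  2-simplices (2): adh, bcg

so the chain groups are C_0 ≅ Z^8, C_1 ≅ Z^9, C_2 ≅ Z^2.

Boundary ∂_1: C_1 → C_0 is given by ∂[p,q] = [q] − [p]. For instance
  ∂bc = c − b.
As a 8×9 matrix over Z this has rank 6, with invariant factors (1,1,1,1,1,1).

Boundary ∂_2: C_2 → C_1 acts by ∂[p,q,r] = [q,r] − [p,r] + [p,q]. For instance
  ∂adh = dh − ah + ad,
  ∂bcg = cg − bg + bc.
The resulting 9×2 matrix has rank 2, and its Smith normal form has invariant factors (1,1).

Computing H_k = (kernel of ∂_k) / (image of ∂_{k+1}):

  H_2: rank ker ∂_2 − rank ∂_3 = (2 − 2) − 0 = 0, and there is no ∂_3, so H_2 = 0.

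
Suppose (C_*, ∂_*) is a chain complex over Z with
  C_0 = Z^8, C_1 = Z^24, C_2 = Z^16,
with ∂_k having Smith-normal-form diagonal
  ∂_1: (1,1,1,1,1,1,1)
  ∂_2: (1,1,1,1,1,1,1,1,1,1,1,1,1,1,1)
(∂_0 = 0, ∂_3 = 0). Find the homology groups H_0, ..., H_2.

H_0: b_0 = 8 − 0 − 7 = 1; torsion from ∂_1 factors > 1: none. So H_0 = Z.
H_1: b_1 = 24 − 7 − 15 = 2; torsion from ∂_2 factors > 1: none. So H_1 = Z^2.
H_2: b_2 = 16 − 15 − 0 = 1; torsion from ∂_3 factors > 1: none. So H_2 = Z.

H_0 = Z,  H_1 = Z^2,  H_2 = Z.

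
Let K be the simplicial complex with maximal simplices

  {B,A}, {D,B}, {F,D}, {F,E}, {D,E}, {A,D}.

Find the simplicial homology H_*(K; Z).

Order the vertices as A < B < D < E < F. Listing each simplex with vertices in this order, K has dimension 1 with simplices:

  0-simplices (5): A, B, D, E, F
  1-simplices (6): AB, AD, BD, DE, DF, EF

giving chain groups C_0 ≅ Z^5, C_1 ≅ Z^6.

The boundary map ∂_1: C_1 → C_0 maps an edge to its endpoints' difference, ∂[p,q] = q − p.
The 5×6 boundary matrix has rank 4 and Smith normal form diag(1,1,1,1).

Computing H_k = (kernel of ∂_k) / (image of ∂_{k+1}):

  H_0: rank C_0 − rank ∂_1 = 5 − 4 = 1, and the invariant factors of ∂_1 are all 1, so H_0 ≅ Z.
  H_1: rank ker ∂_1 − rank ∂_2 = (6 − 4) − 0 = 2, and there is no ∂_2, so H_1 ≅ Z^2.

As a check, the Euler characteristic is 5 − 6 = -1, which agrees with 1 − 2 = -1.

H_0 = Z,  H_1 = Z^2.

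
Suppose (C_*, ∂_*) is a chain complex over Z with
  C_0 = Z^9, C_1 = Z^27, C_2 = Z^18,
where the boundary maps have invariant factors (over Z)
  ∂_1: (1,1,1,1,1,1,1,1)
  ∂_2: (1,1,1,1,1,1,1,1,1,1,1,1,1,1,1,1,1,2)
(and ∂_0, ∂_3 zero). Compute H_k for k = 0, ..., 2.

H_0 ≅ Z,  H_1 ≅ Z ⊕ Z/2Z,  H_2 = 0.

H_0: b_0 = 9 − 0 − 8 = 1; torsion from ∂_1 factors > 1: none. So H_0 ≅ Z.
H_1: b_1 = 27 − 8 − 18 = 1; torsion from ∂_2 factors > 1: [2]. So H_1 ≅ Z ⊕ Z/2Z.
H_2: b_2 = 18 − 18 − 0 = 0; torsion from ∂_3 factors > 1: none. So H_2 ≅ 0.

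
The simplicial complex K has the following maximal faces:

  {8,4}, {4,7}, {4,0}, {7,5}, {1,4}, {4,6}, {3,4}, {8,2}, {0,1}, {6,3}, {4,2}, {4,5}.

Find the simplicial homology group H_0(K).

Take the total order 0 < 1 < 2 < 3 < 4 < 5 < 6 < 7 < 8 on the vertex set. Then K (dimension 1) consists of the simplices:

  0-simplices (9): [0], [1], [2], [3], [4], [5], [6], [7], [8]
  1-simplices (12): [0,1], [0,4], [1,4], [2,4], [2,8], [3,4], [3,6], [4,5], [4,6], [4,7], [4,8], [5,7]

giving chain groups C_0 ≅ Z^9, C_1 ≅ Z^12.

The boundary map ∂_1: C_1 → C_0 is given by ∂[p,q] = [q] − [p]. For instance
  ∂[3,6] = [6] − [3].
The 9×12 boundary matrix has rank 8 and Smith normal form diag(1,1,1,1,1,1,1,1).

From H_k ≅ ker(∂_k) / im(∂_{k+1}) we obtain:

  H_0: rank C_0 − rank ∂_1 = 9 − 8 = 1, and the invariant factors of ∂_1 are all 1, so H_0 ≅ Z.

(K is a triangulation of a wedge of 4 circles.)

H_0 ≅ Z.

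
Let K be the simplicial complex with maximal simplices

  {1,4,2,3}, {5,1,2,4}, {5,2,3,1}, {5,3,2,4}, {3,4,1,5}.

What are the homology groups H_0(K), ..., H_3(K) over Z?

Fix the vertex order 1 < 2 < 3 < 4 < 5 and write every simplex with vertices in increasing order. Then dim K = 3 and the simplices of K are:

  0-simplices (5): [1], [2], [3], [4], [5]
  1-simplices (10): [1,2], [1,3], [1,4], [1,5], [2,3], [2,4], [2,5], [3,4], [3,5], [4,5]
  2-simplices (10): [1,2,3], [1,2,4], [1,2,5], [1,3,4], [1,3,5], [1,4,5], [2,3,4], [2,3,5], [2,4,5], [3,4,5]
  3-simplices (5): [1,2,3,4], [1,2,3,5], [1,2,4,5], [1,3,4,5], [2,3,4,5]

so the chain groups are C_0 ≅ Z^5, C_1 ≅ Z^10, C_2 ≅ Z^10, C_3 ≅ Z^5.

The boundary map ∂_1: C_1 → C_0 maps an edge to its endpoints' difference, ∂[p,q] = q − p. For instance
  ∂[2,4] = [4] − [2].
The resulting 5×10 matrix has rank 4, and its Smith normal form has invariant factors (1,1,1,1).

Boundary ∂_2: C_2 → C_1 maps a triangle to the signed sum of its edges. For instance
  ∂[1,2,4] = [2,4] − [1,4] + [1,2],
  ∂[1,3,4] = [3,4] − [1,4] + [1,3].
As a 10×10 matrix over Z this has rank 6, with invariant factors (1,1,1,1,1,1).

∂_3: C_3 → C_2 sends each 3-simplex σ to the alternating sum Σ_i (−1)^i (σ with its i-th vertex removed). For instance
  ∂[1,3,4,5] = [3,4,5] − [1,4,5] + [1,3,5] − [1,3,4],
  ∂[1,2,3,4] = [2,3,4] − [1,3,4] + [1,2,4] − [1,2,3].
The 10×5 boundary matrix has rank 4 and Smith normal form diag(1,1,1,1).

From H_k ≅ ker(∂_k) / im(∂_{k+1}) we obtain:

  H_0: rank C_0 − rank ∂_1 = 5 − 4 = 1, and the invariant factors of ∂_1 are all 1, so H_0 = Z.
  H_1: rank ker ∂_1 − rank ∂_2 = (10 − 4) − 6 = 0, and the invariant factors of ∂_2 are all 1, so H_1 = 0.
  H_2: rank ker ∂_2 − rank ∂_3 = (10 − 6) − 4 = 0, and the invariant factors of ∂_3 are all 1, so H_2 = 0.
  H_3: rank ker ∂_3 − rank ∂_4 = (5 − 4) − 0 = 1, and there is no ∂_4, so H_3 = Z.

H_0 = Z,  H_1 = 0,  H_2 = 0,  H_3 = Z.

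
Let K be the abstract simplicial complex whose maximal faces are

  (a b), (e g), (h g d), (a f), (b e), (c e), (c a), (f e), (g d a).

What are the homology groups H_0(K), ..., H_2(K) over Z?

Fix the vertex order a < b < c < d < e < f < g < h and write every simplex with vertices in increasing order. Then dim K = 2 and the simplices of K are:

  0-simplices (8): a, b, c, d, e, f, g, h
  1-simplices (12): ab, ac, ad, af, ag, be, ce, dg, dh, ef, eg, gh
  2-simplices (2): adg, dgh

giving chain groups C_0 ≅ Z^8, C_1 ≅ Z^12, C_2 ≅ Z^2.

Boundary ∂_1: C_1 → C_0 sends each edge [p,q] (with p < q) to q − p. For instance
  ∂dh = h − d.
This gives a 8×12 integer matrix of rank 7; reducing to Smith normal form yields diagonal entries (1,1,1,1,1,1,1).

The boundary map ∂_2: C_2 → C_1 sends each 2-simplex [p,q,r] to [q,r] − [p,r] + [p,q]. For instance
  ∂dgh = gh − dh + dg,
  ∂adg = dg − ag + ad.
As a 12×2 matrix over Z this has rank 2, with invariant factors (1,1).

From H_k ≅ ker(∂_k) / im(∂_{k+1}) we obtain:

  H_0: rank C_0 − rank ∂_1 = 8 − 7 = 1, and the invariant factors of ∂_1 are all 1, so H_0 ≅ Z.
  H_1: rank ker ∂_1 − rank ∂_2 = (12 − 7) − 2 = 3, and the invariant factors of ∂_2 are all 1, so H_1 ≅ Z^3.
  H_2: rank ker ∂_2 − rank ∂_3 = (2 − 2) − 0 = 0, and there is no ∂_3, so H_2 ≅ 0.

As a check, the Euler characteristic is 8 − 12 + 2 = -2, which agrees with 1 − 3 + 0 = -2.

H_0 = Z,  H_1 = Z^3,  H_2 = 0.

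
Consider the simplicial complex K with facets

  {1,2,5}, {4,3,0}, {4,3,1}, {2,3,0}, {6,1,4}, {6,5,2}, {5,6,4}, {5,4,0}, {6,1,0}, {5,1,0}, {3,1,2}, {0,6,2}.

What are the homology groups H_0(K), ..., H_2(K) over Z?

Fix the vertex order 0 < 1 < 2 < 3 < 4 < 5 < 6 and write every simplex with vertices in increasing order. Then dim K = 2 and the simplices of K are:

  0-simplices (7): [0], [1], [2], [3], [4], [5], [6]
  1-simplices (18): [0,1], [0,2], [0,3], [0,4], [0,5], [0,6], [1,2], [1,3], [1,4], [1,5], [1,6], [2,3], [2,5], [2,6], [3,4], [4,5], [4,6], [5,6]
  2-simplices (12): [0,1,5], [0,1,6], [0,2,3], [0,2,6], [0,3,4], [0,4,5], [1,2,3], [1,2,5], [1,3,4], [1,4,6], [2,5,6], [4,5,6]

Hence C_0 ≅ Z^7, C_1 ≅ Z^18, C_2 ≅ Z^12.

The boundary map ∂_1: C_1 → C_0 maps an edge to its endpoints' difference, ∂[p,q] = q − p.
As a 7×18 matrix over Z this has rank 6, with invariant factors (1,1,1,1,1,1).

∂_2: C_2 → C_1 acts by ∂[p,q,r] = [q,r] − [p,r] + [p,q]. For instance
  ∂[0,1,5] = [1,5] − [0,5] + [0,1],
  ∂[0,2,6] = [2,6] − [0,6] + [0,2].
The resulting 18×12 matrix has rank 12, and its Smith normal form has invariant factors (1,1,1,1,1,1,1,1,1,1,1,2).

Computing H_k = (kernel of ∂_k) / (image of ∂_{k+1}):

  H_0: rank C_0 − rank ∂_1 = 7 − 6 = 1, and the invariant factors of ∂_1 are all 1, so H_0 ≅ Z.
  H_1: rank ker ∂_1 − rank ∂_2 = (18 − 6) − 12 = 0, and ∂_2 has invariant factor 2 > 1, so H_1 ≅ Z/2Z.
  H_2: rank ker ∂_2 − rank ∂_3 = (12 − 12) − 0 = 0, and there is no ∂_3, so H_2 ≅ 0.

H_0 ≅ Z,  H_1 ≅ Z/2Z,  H_2 = 0.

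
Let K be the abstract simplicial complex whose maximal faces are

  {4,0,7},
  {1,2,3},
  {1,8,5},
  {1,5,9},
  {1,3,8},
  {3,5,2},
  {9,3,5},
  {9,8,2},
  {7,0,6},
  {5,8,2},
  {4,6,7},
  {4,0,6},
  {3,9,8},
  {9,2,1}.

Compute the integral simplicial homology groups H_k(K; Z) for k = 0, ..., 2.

Order the vertices as 0 < 1 < 2 < 3 < 4 < 5 < 6 < 7 < 8 < 9. Listing each simplex with vertices in this order, K has dimension 2 with simplices:

  0-simplices (10): [0], [1], [2], [3], [4], [5], [6], [7], [8], [9]
  1-simplices (21): [0,4], [0,6], [0,7], [1,2], [1,3], [1,5], [1,8], [1,9], [2,3], [2,5], [2,8], [2,9], [3,5], [3,8], [3,9], [4,6], [4,7], [5,8], [5,9], [6,7], [8,9]
  2-simplices (14): [0,4,6], [0,4,7], [0,6,7], [1,2,3], [1,2,9], [1,3,8], [1,5,8], [1,5,9], [2,3,5], [2,5,8], [2,8,9], [3,5,9], [3,8,9], [4,6,7]

so the chain groups are C_0 ≅ Z^10, C_1 ≅ Z^21, C_2 ≅ Z^14.

∂_1: C_1 → C_0 maps an edge to its endpoints' difference, ∂[p,q] = q − p. For instance
  ∂[5,8] = [8] − [5].
This gives a 10×21 integer matrix of rank 8; reducing to Smith normal form yields diagonal entries (1,1,1,1,1,1,1,1).

The boundary map ∂_2: C_2 → C_1 maps a triangle to the signed sum of its edges. For instance
  ∂[1,2,3] = [2,3] − [1,3] + [1,2],
  ∂[3,5,9] = [5,9] − [3,9] + [3,5].
As a 21×14 matrix over Z this has rank 13, with invariant factors (1,1,1,1,1,1,1,1,1,1,1,1,2).

Reading off H_k = ker ∂_k / im ∂_{k+1}:

  H_0: rank C_0 − rank ∂_1 = 10 − 8 = 2, and the invariant factors of ∂_1 are all 1, so H_0 ≅ Z^2.
  H_1: rank ker ∂_1 − rank ∂_2 = (21 − 8) − 13 = 0, and ∂_2 has invariant factor 2 > 1, so H_1 ≅ Z_2.
  H_2: rank ker ∂_2 − rank ∂_3 = (14 − 13) − 0 = 1, and there is no ∂_3, so H_2 ≅ Z.

As a check, the Euler characteristic is 10 − 21 + 14 = 3, which agrees with 2 − 0 + 1 = 3.

H_0 ≅ Z^2,  H_1 ≅ Z_2,  H_2 ≅ Z.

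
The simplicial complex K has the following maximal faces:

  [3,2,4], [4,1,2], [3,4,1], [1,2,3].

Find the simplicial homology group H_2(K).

H_2 = Z.

Fix the vertex order 1 < 2 < 3 < 4 and write every simplex with vertices in increasing order. Then dim K = 2 and the simplices of K are:

  0-simplices (4): [1], [2], [3], [4]
  1-simplices (6): [1,2], [1,3], [1,4], [2,3], [2,4], [3,4]
  2-simplices (4): [1,2,3], [1,2,4], [1,3,4], [2,3,4]

giving chain groups C_0 ≅ Z^4, C_1 ≅ Z^6, C_2 ≅ Z^4.

∂_1: C_1 → C_0 is given by ∂[p,q] = [q] − [p].
The resulting 4×6 matrix has rank 3, and its Smith normal form has invariant factors (1,1,1).

∂_2: C_2 → C_1 maps a triangle to the signed sum of its edges. For instance
  ∂[1,2,4] = [2,4] − [1,4] + [1,2],
  ∂[1,3,4] = [3,4] − [1,4] + [1,3].
The 6×4 boundary matrix has rank 3 and Smith normal form diag(1,1,1).

Now H_k = ker ∂_k / im ∂_{k+1}, so:

  H_2: rank ker ∂_2 − rank ∂_3 = (4 − 3) − 0 = 1, and there is no ∂_3, so H_2 ≅ Z.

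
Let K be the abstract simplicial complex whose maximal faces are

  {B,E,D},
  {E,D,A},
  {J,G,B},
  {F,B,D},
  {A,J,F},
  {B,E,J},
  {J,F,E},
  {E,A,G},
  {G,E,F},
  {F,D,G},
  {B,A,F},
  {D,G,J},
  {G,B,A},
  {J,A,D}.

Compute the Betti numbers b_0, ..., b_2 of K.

b_0 = 1, b_1 = 2, b_2 = 1.

Order the vertices as A < B < D < E < F < G < J. Listing each simplex with vertices in this order, K has dimension 2 with simplices:

  0-simplices (7): A, B, D, E, F, G, J
  1-simplices (21): AB, AD, AE, AF, AG, AJ, BD, BE, BF, BG, BJ, DE, DF, DG, DJ, EF, EG, EJ, FG, FJ, GJ
  2-simplices (14): ABF, ABG, ADE, ADJ, AEG, AFJ, BDE, BDF, BEJ, BGJ, DFG, DGJ, EFG, EFJ

Hence C_0 ≅ Z^7, C_1 ≅ Z^21, C_2 ≅ Z^14.

∂_1: C_1 → C_0 is given by ∂[p,q] = [q] − [p]. For instance
  ∂AD = D − A.
The 7×21 boundary matrix has rank 6 and Smith normal form diag(1,1,1,1,1,1).

∂_2: C_2 → C_1 sends each 2-simplex [p,q,r] to [q,r] − [p,r] + [p,q]. For instance
  ∂EFJ = FJ − EJ + EF,
  ∂AEG = EG − AG + AE.
The resulting 21×14 matrix has rank 13, and its Smith normal form has invariant factors (1,1,1,1,1,1,1,1,1,1,1,1,1).

Computing H_k = (kernel of ∂_k) / (image of ∂_{k+1}):

  H_0: rank C_0 − rank ∂_1 = 7 − 6 = 1, and the invariant factors of ∂_1 are all 1, so H_0 ≅ Z.
  H_1: rank ker ∂_1 − rank ∂_2 = (21 − 6) − 13 = 2, and the invariant factors of ∂_2 are all 1, so H_1 ≅ Z^2.
  H_2: rank ker ∂_2 − rank ∂_3 = (14 − 13) − 0 = 1, and there is no ∂_3, so H_2 ≅ Z.

Hence the Betti numbers are b_0 = 1, b_1 = 2, b_2 = 1.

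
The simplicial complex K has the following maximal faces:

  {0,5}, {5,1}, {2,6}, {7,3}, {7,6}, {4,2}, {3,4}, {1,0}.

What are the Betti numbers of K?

Take the total order 0 < 1 < 2 < 3 < 4 < 5 < 6 < 7 on the vertex set. Then K (dimension 1) consists of the simplices:

  0-simplices (8): [0], [1], [2], [3], [4], [5], [6], [7]
  1-simplices (8): [0,1], [0,5], [1,5], [2,4], [2,6], [3,4], [3,7], [6,7]

so the chain groups are C_0 ≅ Z^8, C_1 ≅ Z^8.

∂_1: C_1 → C_0 is given by ∂[p,q] = [q] − [p]. For instance
  ∂[0,1] = [1] − [0].
As a 8×8 matrix over Z this has rank 6, with invariant factors (1,1,1,1,1,1).

Computing H_k = (kernel of ∂_k) / (image of ∂_{k+1}):

  H_0: rank C_0 − rank ∂_1 = 8 − 6 = 2, and the invariant factors of ∂_1 are all 1, so H_0 = Z^2.
  H_1: rank ker ∂_1 − rank ∂_2 = (8 − 6) − 0 = 2, and there is no ∂_2, so H_1 = Z^2.

(K is a triangulation of the disjoint union of the circle S^1 and the circle S^1.)

Hence the Betti numbers are b_0 = 2, b_1 = 2.

b_0 = 2, b_1 = 2.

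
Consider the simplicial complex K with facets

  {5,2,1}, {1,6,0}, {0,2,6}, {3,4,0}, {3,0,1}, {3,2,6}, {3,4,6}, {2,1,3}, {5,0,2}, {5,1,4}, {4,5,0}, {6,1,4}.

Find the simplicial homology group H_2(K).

H_2 = 0.

Order the vertices as 0 < 1 < 2 < 3 < 4 < 5 < 6. Listing each simplex with vertices in this order, K has dimension 2 with simplices:

  0-simplices (7): [0], [1], [2], [3], [4], [5], [6]
  1-simplices (18): [0,1], [0,2], [0,3], [0,4], [0,5], [0,6], [1,2], [1,3], [1,4], [1,5], [1,6], [2,3], [2,5], [2,6], [3,4], [3,6], [4,5], [4,6]
  2-simplices (12): [0,1,3], [0,1,6], [0,2,5], [0,2,6], [0,3,4], [0,4,5], [1,2,3], [1,2,5], [1,4,5], [1,4,6], [2,3,6], [3,4,6]

Hence C_0 ≅ Z^7, C_1 ≅ Z^18, C_2 ≅ Z^12.

∂_1: C_1 → C_0 maps an edge to its endpoints' difference, ∂[p,q] = q − p. For instance
  ∂[3,6] = [6] − [3].
The resulting 7×18 matrix has rank 6, and its Smith normal form has invariant factors (1,1,1,1,1,1).

Boundary ∂_2: C_2 → C_1 maps a triangle to the signed sum of its edges. For instance
  ∂[1,2,5] = [2,5] − [1,5] + [1,2],
  ∂[0,1,6] = [1,6] − [0,6] + [0,1].
The resulting 18×12 matrix has rank 12, and its Smith normal form has invariant factors (1,1,1,1,1,1,1,1,1,1,1,2).

Reading off H_k = ker ∂_k / im ∂_{k+1}:

  H_2: rank ker ∂_2 − rank ∂_3 = (12 − 12) − 0 = 0, and there is no ∂_3, so H_2 ≅ 0.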